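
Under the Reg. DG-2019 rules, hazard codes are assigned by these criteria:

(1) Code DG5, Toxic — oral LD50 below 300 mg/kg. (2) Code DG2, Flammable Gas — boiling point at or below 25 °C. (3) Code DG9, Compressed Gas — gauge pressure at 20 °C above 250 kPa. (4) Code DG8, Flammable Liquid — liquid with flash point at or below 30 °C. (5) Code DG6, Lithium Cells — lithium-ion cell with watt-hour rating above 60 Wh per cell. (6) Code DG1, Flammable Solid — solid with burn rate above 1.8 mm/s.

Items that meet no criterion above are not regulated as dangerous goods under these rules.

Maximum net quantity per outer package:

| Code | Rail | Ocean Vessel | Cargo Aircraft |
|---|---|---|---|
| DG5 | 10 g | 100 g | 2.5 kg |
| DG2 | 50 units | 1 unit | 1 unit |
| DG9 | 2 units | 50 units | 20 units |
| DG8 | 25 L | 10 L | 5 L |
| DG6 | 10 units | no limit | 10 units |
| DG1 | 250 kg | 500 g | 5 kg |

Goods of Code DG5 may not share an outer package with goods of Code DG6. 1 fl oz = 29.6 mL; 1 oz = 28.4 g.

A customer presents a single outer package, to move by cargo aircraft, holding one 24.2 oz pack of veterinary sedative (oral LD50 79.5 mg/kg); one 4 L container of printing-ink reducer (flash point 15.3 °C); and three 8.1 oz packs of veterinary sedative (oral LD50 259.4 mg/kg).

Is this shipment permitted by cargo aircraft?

Oral LD50 79.5 mg/kg meets the Code DG5 criterion (Toxic), so the veterinary sedative is Code DG5.
Printing-ink reducer: flash point 15.3 °C ≤ 30 °C → Code DG8 (Flammable Liquid).
Oral LD50 259.4 mg/kg meets the Code DG5 criterion (Toxic), so the veterinary sedative is Code DG5.
Code DG5 net quantity: (one 24.2 oz pack = 687.28 g) + (three 8.1 oz packs = 690.12 g) = 1377.4 g.
1377.4 g ≤ 2.5 kg (cargo aircraft limit, Code DG5) — within limit.
Code DG8 quantity: 4 L.
That is within the Code DG8 cargo aircraft limit of 5 L.
The segregation rule (Code DG5 with Code DG6) does not apply to Code DG5 with Code DG8.
Every hazard code is within its cargo aircraft limit and no segregation rule is violated.

Yes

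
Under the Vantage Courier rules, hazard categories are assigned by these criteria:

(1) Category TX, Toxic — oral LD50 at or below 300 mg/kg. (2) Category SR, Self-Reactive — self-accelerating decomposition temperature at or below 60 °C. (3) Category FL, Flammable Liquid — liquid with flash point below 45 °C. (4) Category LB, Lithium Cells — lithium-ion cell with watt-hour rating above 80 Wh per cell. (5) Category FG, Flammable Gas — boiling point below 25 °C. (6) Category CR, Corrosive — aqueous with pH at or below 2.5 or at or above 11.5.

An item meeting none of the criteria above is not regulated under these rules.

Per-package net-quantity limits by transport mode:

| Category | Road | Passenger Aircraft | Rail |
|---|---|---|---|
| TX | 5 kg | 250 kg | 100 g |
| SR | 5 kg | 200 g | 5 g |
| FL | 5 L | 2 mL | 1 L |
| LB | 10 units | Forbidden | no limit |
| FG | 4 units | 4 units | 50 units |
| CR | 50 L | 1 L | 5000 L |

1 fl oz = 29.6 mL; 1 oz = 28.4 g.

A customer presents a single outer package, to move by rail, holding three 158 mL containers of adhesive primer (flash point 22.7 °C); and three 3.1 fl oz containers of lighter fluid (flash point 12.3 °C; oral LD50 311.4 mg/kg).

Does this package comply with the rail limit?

Yes

Flash point 22.7 °C meets the Category FL criterion (Flammable Liquid), so the adhesive primer is Category FL.
Flash point 12.3 °C meets the Category FL criterion (Flammable Liquid), so the lighter fluid is Category FL.
Category FL net quantity: (three 158 mL containers = 474 mL) + (three 3.1 fl oz containers = 275.28 mL) = 749.28 mL.
749.28 mL is within the rail limit of 1 L for Category FL.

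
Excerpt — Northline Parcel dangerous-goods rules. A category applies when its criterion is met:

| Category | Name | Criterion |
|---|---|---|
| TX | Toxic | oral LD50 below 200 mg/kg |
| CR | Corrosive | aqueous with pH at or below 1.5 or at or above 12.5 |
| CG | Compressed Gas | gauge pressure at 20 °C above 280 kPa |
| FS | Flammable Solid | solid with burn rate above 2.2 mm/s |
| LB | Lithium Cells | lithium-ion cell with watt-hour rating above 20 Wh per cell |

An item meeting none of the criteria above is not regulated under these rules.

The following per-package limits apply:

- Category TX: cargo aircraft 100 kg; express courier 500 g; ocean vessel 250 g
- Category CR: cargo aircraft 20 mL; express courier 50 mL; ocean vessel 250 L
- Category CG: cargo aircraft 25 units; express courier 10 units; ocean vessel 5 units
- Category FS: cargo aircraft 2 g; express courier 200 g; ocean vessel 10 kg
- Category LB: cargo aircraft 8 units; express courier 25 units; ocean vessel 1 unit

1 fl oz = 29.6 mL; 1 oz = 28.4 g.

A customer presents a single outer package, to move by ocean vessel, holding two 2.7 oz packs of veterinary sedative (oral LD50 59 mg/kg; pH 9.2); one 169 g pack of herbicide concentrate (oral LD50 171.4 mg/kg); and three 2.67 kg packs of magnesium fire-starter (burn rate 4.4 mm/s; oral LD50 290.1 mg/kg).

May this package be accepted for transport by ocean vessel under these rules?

No

The veterinary sedative has oral LD50 59 mg/kg, which is < 200 mg/kg, so it is Category TX (Toxic).
Oral LD50 171.4 mg/kg meets the Category TX criterion (Toxic), so the herbicide concentrate is Category TX.
With burn rate 4.4 mm/s (> 2.2 mm/s), the magnesium fire-starter falls in Category FS.
Category FS quantity: three 2.67 kg packs = 8.01 kg.
8.01 kg is within the ocean vessel limit of 10 kg for Category FS.
Category TX net quantity: (two 2.7 oz packs = 153.36 g) + 169 g = 322.36 g.
322.36 g > 250 g (ocean vessel limit, Category TX) — over the limit.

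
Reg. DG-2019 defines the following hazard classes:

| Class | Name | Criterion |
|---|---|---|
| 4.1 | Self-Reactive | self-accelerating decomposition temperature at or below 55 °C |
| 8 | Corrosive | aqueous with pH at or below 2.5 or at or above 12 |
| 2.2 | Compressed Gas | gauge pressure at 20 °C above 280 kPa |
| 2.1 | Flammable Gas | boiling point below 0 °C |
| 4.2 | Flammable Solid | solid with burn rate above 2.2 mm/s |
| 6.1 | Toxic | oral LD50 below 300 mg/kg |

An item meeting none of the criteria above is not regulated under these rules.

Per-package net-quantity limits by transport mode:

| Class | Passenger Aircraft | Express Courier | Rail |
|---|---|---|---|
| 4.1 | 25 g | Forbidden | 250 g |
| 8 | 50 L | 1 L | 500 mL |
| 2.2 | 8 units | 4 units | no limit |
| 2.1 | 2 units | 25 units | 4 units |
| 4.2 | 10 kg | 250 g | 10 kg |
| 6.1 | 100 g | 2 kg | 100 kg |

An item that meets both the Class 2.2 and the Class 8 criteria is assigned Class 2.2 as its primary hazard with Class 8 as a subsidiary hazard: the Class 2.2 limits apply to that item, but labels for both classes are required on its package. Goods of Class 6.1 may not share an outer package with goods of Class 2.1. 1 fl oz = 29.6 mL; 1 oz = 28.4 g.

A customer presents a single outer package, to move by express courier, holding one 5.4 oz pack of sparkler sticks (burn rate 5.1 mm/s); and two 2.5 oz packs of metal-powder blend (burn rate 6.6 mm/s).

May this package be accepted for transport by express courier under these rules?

Sparkler sticks: burn rate 5.1 mm/s > 2.2 mm/s → Class 4.2 (Flammable Solid).
Burn rate 6.6 mm/s meets the Class 4.2 criterion (Flammable Solid), so the metal-powder blend is Class 4.2.
Class 4.2 net quantity: (one 5.4 oz pack = 153.36 g) + (two 2.5 oz packs = 142 g) = 295.36 g.
295.36 g exceeds the express courier limit of 250 g for Class 4.2.

No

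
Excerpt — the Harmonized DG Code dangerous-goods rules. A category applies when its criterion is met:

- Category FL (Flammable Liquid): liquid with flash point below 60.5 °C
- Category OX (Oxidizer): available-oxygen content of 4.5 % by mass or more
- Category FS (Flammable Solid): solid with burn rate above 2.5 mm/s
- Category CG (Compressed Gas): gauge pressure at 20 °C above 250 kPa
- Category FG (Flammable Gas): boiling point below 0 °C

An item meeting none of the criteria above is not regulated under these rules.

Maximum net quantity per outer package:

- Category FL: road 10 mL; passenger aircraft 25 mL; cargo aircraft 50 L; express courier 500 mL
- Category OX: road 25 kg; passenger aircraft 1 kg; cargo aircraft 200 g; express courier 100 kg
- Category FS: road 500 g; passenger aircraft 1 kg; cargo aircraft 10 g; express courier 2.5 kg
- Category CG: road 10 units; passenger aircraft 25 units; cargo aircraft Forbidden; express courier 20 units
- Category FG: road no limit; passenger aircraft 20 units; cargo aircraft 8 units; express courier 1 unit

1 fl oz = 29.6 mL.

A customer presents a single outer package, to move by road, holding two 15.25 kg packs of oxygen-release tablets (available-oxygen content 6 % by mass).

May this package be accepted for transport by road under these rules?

Oxygen-release tablets: available-oxygen content 6 % by mass ≥ 4.5 % by mass → Category OX (Oxidizer).
Category OX quantity: two 15.25 kg packs = 30.5 kg.
That exceeds the Category OX road limit of 25 kg.

No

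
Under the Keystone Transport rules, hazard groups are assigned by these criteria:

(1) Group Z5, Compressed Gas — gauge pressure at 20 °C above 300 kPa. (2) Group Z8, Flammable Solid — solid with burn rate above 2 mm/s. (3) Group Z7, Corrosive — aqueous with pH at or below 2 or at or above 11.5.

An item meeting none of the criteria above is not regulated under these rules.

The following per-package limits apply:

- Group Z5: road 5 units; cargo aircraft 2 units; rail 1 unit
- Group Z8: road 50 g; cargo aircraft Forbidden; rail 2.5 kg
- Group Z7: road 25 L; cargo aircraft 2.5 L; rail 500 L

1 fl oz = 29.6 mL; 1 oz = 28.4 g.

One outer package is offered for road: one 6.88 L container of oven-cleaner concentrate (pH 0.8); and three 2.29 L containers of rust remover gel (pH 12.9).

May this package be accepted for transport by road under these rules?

Yes

Oven-cleaner concentrate: pH 0.8 ≤ 2 → Group Z7 (Corrosive).
Rust remover gel: pH 12.9 ≥ 11.5 → Group Z7 (Corrosive).
Total Group Z7: 6.88 L + (three 2.29 L containers = 6.87 L) = 13.75 L.
13.75 L is within the road limit of 25 L for Group Z7.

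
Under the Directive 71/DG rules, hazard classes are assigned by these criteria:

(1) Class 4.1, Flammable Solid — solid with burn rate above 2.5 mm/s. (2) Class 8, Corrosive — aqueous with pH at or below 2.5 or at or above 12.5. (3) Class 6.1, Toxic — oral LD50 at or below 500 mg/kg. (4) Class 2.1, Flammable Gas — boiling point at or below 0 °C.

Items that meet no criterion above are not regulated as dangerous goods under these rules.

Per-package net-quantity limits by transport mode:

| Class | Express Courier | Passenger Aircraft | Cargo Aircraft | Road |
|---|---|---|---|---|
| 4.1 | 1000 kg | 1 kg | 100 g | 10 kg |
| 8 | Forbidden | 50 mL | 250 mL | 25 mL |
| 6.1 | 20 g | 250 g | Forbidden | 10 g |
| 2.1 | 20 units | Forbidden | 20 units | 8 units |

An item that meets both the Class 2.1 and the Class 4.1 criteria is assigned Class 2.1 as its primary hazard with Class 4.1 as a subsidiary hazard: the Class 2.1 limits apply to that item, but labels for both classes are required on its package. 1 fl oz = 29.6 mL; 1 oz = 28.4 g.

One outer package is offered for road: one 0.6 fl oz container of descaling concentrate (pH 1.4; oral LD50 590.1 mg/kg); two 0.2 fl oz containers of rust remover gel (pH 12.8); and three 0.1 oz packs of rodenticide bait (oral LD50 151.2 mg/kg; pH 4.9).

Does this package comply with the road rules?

pH 1.4 meets the Class 8 criterion (Corrosive), so the descaling concentrate is Class 8.
With pH 12.8 (≥ 12.5), the rust remover gel falls in Class 8.
Oral LD50 151.2 mg/kg meets the Class 6.1 criterion (Toxic), so the rodenticide bait is Class 6.1.
Total Class 8: (one 0.6 fl oz container = 17.76 mL) + (two 0.2 fl oz containers = 11.84 mL) = 29.6 mL.
29.6 mL exceeds the road limit of 25 mL for Class 8.
Class 6.1 quantity: three 0.1 oz packs = 8.52 g.
8.52 g is within the road limit of 10 g for Class 6.1.

No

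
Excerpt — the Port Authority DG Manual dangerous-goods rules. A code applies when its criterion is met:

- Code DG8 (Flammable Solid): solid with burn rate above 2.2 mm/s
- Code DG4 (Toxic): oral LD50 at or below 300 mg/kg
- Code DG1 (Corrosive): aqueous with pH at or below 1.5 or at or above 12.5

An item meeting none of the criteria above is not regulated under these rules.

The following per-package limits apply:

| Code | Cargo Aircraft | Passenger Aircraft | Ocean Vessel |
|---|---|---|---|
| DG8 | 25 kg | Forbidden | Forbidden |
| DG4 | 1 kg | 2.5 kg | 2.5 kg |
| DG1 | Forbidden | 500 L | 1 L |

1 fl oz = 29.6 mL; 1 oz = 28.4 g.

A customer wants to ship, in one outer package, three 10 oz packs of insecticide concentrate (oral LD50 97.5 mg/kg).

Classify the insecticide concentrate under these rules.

Insecticide concentrate: oral LD50 97.5 mg/kg ≤ 300 mg/kg → Code DG4 (Toxic).

Code DG4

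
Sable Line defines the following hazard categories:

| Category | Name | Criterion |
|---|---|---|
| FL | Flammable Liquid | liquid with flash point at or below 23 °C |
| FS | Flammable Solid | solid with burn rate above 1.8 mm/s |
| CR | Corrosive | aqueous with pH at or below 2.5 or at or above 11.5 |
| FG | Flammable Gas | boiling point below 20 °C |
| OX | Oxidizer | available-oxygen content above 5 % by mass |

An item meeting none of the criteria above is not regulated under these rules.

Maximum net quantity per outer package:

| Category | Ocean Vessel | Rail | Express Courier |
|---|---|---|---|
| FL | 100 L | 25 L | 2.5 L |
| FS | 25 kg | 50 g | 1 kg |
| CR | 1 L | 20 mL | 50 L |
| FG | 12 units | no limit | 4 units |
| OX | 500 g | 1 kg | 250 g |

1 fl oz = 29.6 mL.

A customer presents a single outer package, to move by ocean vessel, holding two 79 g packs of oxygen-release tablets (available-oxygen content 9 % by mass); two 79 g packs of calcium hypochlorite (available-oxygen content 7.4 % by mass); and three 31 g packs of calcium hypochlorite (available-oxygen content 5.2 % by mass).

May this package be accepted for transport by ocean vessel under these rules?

Yes

Oxygen-release tablets: available-oxygen content 9 % by mass > 5 % by mass → Category OX (Oxidizer).
Available-oxygen content 7.4 % by mass meets the Category OX criterion (Oxidizer), so the calcium hypochlorite is Category OX.
With available-oxygen content 5.2 % by mass (> 5 % by mass), the calcium hypochlorite falls in Category OX.
Category OX net quantity: (two 79 g packs = 158 g) + (two 79 g packs = 158 g) + (three 31 g packs = 93 g) = 409 g.
409 g ≤ 500 g (ocean vessel limit, Category OX) — within limit.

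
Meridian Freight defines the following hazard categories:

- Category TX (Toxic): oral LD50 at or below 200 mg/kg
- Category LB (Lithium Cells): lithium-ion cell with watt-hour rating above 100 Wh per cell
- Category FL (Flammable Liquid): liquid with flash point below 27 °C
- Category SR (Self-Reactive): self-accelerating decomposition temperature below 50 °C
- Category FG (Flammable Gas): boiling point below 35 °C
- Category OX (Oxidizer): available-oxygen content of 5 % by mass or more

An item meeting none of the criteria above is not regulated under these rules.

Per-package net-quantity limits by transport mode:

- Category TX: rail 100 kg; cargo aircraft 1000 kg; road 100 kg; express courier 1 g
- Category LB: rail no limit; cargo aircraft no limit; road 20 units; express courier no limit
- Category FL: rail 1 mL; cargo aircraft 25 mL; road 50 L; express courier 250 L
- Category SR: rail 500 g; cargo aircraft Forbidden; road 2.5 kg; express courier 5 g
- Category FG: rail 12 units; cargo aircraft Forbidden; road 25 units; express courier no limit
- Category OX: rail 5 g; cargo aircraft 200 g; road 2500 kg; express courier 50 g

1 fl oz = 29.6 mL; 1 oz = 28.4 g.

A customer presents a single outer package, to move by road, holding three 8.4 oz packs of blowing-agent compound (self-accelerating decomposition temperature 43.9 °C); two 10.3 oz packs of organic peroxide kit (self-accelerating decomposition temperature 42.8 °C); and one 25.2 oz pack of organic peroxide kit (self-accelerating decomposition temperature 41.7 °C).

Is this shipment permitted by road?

Yes

Self-accelerating decomposition temperature 43.9 °C meets the Category SR criterion (Self-Reactive), so the blowing-agent compound is Category SR.
Self-accelerating decomposition temperature 42.8 °C meets the Category SR criterion (Self-Reactive), so the organic peroxide kit is Category SR.
Self-accelerating decomposition temperature 41.7 °C meets the Category SR criterion (Self-Reactive), so the organic peroxide kit is Category SR.
Category SR net quantity: (three 8.4 oz packs = 715.68 g) + (two 10.3 oz packs = 585.04 g) + (one 25.2 oz pack = 715.68 g) = 2016.4 g.
2016.4 g is within the road limit of 2.5 kg for Category SR.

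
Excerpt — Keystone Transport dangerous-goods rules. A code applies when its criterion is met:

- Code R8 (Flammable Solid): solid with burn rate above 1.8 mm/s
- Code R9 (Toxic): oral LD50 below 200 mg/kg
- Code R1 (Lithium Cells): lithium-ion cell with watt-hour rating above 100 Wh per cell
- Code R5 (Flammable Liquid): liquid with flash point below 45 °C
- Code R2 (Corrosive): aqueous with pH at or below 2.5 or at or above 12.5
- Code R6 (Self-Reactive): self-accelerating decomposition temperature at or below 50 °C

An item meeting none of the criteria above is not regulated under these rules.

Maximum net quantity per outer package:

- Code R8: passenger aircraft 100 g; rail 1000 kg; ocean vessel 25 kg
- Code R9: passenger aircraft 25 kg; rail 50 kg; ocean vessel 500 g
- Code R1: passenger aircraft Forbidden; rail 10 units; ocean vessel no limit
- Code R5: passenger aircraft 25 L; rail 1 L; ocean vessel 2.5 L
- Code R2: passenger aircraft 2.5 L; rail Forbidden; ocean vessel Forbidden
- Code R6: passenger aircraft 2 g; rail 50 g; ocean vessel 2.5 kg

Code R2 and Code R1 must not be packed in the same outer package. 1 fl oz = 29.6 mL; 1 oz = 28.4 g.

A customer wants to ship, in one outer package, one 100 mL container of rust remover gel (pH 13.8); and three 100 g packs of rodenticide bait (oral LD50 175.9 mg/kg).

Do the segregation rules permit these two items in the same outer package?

The rust remover gel has pH 13.8, which is ≥ 12.5, so it is Code R2 (Corrosive).
With oral LD50 175.9 mg/kg (< 200 mg/kg), the rodenticide bait falls in Code R9.
No segregation rule bars Code R2 with Code R9.

Yes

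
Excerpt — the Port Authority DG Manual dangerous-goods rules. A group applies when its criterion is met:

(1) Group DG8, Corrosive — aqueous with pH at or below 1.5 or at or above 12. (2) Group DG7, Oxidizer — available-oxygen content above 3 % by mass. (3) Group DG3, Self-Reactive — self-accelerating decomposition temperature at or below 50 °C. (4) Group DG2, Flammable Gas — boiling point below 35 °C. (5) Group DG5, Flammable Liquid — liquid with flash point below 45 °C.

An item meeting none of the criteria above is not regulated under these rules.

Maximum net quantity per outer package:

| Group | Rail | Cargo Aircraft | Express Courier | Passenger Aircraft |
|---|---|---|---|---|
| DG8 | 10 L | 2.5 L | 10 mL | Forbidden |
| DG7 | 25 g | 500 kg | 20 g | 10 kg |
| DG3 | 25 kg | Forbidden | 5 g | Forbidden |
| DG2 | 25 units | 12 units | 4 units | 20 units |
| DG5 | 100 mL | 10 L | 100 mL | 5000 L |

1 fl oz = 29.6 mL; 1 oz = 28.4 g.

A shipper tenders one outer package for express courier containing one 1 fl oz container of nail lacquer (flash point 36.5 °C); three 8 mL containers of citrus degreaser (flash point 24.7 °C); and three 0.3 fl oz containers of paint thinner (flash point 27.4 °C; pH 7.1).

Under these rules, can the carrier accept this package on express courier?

The nail lacquer has flash point 36.5 °C, which is < 45 °C, so it is Group DG5 (Flammable Liquid).
Flash point 24.7 °C meets the Group DG5 criterion (Flammable Liquid), so the citrus degreaser is Group DG5.
The paint thinner has flash point 27.4 °C, which is < 45 °C, so it is Group DG5 (Flammable Liquid).
Total Group DG5: (one 1 fl oz container = 29.6 mL) + (three 8 mL containers = 24 mL) + (three 0.3 fl oz containers = 26.64 mL) = 80.24 mL.
80.24 mL ≤ 100 mL (express courier limit, Group DG5) — within limit.

Yes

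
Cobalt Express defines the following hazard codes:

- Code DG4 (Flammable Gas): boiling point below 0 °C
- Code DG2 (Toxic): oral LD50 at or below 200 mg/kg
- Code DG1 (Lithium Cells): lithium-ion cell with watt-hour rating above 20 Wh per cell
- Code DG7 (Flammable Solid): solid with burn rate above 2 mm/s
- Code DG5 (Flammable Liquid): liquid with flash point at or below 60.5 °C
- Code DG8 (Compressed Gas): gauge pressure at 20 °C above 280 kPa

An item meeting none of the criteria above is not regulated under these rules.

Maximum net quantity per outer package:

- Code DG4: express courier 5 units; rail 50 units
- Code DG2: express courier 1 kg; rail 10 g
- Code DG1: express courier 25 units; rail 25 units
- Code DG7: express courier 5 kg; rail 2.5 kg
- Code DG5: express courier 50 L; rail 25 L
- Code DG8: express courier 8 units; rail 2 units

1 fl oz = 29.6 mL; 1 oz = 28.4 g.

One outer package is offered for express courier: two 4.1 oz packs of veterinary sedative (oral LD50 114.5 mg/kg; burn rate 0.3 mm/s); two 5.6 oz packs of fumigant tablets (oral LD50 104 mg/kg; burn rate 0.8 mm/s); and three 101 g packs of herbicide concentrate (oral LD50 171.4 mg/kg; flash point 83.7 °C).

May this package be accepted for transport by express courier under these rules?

Oral LD50 114.5 mg/kg meets the Code DG2 criterion (Toxic), so the veterinary sedative is Code DG2.
With oral LD50 104 mg/kg (≤ 200 mg/kg), the fumigant tablets fall in Code DG2.
The herbicide concentrate has oral LD50 171.4 mg/kg, which is ≤ 200 mg/kg, so it is Code DG2 (Toxic).
Total Code DG2: (two 4.1 oz packs = 232.88 g) + (two 5.6 oz packs = 318.08 g) + (three 101 g packs = 303 g) = 853.96 g.
853.96 g is within the express courier limit of 1 kg for Code DG2.

Yes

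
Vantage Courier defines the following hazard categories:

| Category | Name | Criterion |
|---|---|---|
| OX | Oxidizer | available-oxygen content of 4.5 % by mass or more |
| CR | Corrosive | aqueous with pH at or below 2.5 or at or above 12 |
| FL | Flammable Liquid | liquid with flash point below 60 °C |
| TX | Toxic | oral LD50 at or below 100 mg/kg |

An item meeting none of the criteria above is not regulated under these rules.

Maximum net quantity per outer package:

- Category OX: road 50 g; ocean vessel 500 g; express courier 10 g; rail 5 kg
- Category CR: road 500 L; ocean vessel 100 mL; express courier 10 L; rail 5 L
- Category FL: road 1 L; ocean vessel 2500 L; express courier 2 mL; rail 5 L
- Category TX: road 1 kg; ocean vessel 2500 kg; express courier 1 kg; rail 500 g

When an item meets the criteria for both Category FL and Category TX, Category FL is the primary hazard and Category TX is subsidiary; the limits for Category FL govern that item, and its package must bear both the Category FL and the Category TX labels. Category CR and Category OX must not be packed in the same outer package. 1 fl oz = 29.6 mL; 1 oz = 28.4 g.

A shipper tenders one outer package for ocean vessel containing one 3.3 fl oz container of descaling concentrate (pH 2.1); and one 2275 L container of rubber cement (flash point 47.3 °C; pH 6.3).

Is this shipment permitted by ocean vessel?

pH 2.1 meets the Category CR criterion (Corrosive), so the descaling concentrate is Category CR.
The rubber cement has flash point 47.3 °C, which is < 60 °C, so it is Category FL (Flammable Liquid).
Category CR quantity: one 3.3 fl oz container = 97.68 mL.
97.68 mL is within the ocean vessel limit of 100 mL for Category CR.
Category FL quantity: 2275 L.
2275 L ≤ 2500 L (ocean vessel limit, Category FL) — within limit.
The segregation rule (Category CR with Category OX) does not apply to Category CR with Category FL.
Every hazard category is within its ocean vessel limit and no segregation rule is violated.

Yes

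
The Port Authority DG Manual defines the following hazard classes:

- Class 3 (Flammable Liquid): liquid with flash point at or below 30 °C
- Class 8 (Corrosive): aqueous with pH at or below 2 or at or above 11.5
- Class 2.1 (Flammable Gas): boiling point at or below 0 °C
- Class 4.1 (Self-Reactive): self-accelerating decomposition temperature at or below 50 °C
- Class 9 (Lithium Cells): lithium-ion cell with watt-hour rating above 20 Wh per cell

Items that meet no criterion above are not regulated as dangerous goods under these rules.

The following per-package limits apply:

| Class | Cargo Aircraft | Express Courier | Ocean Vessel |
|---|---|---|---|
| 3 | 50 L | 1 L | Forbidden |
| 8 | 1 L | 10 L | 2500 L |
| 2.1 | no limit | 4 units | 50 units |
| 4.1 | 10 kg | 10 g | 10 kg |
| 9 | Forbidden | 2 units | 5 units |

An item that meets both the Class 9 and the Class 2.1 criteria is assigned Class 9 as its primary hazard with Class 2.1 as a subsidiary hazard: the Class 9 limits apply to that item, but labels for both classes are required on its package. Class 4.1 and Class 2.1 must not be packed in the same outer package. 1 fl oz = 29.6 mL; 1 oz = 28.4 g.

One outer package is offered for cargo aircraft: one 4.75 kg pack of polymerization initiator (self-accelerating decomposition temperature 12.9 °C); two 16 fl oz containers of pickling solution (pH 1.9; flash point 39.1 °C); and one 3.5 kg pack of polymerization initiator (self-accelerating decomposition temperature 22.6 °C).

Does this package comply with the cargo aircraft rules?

The polymerization initiator has self-accelerating decomposition temperature 12.9 °C, which is ≤ 50 °C, so it is Class 4.1 (Self-Reactive).
The pickling solution has pH 1.9, which is ≤ 2, so it is Class 8 (Corrosive).
Self-accelerating decomposition temperature 22.6 °C meets the Class 4.1 criterion (Self-Reactive), so the polymerization initiator is Class 4.1.
Class 4.1 net quantity: 4.75 kg + 3.5 kg = 8.25 kg.
8.25 kg is within the cargo aircraft limit of 10 kg for Class 4.1.
Class 8 quantity: two 16 fl oz containers = 947.2 mL.
947.2 mL ≤ 1 L (cargo aircraft limit, Class 8) — within limit.
The segregation rule (Class 4.1 with Class 2.1) does not apply to Class 4.1 with Class 8.
Every hazard class is within its cargo aircraft limit and no segregation rule is violated.

Yes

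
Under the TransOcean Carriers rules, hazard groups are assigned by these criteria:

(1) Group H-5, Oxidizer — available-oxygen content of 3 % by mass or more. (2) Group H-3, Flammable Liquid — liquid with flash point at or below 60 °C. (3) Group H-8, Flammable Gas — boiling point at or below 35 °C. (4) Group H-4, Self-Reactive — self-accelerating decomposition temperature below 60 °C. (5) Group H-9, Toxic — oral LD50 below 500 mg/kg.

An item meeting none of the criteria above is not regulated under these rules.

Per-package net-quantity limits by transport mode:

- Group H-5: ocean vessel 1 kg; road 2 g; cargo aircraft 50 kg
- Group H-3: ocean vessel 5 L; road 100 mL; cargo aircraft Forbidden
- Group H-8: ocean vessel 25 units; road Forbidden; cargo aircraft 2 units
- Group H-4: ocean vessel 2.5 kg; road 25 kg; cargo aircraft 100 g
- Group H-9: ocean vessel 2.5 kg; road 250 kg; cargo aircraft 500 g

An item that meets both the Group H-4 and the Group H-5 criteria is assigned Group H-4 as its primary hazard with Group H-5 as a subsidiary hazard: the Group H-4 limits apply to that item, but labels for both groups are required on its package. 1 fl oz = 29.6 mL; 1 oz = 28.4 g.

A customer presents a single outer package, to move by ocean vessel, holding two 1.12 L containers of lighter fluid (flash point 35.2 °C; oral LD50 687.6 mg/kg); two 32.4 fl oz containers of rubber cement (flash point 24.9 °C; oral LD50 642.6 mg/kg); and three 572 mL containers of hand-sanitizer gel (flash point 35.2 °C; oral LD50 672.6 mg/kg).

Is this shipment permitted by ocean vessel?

Flash point 35.2 °C meets the Group H-3 criterion (Flammable Liquid), so the lighter fluid is Group H-3.
With flash point 24.9 °C (≤ 60 °C), the rubber cement falls in Group H-3.
With flash point 35.2 °C (≤ 60 °C), the hand-sanitizer gel falls in Group H-3.
Group H-3 net quantity: (two 1.12 L containers = 2.24 L) + (two 32.4 fl oz containers = 1918.08 mL) + (three 572 mL containers = 1.716 L) = 5874.08 mL.
5874.08 mL > 5 L (ocean vessel limit, Group H-3) — over the limit.

No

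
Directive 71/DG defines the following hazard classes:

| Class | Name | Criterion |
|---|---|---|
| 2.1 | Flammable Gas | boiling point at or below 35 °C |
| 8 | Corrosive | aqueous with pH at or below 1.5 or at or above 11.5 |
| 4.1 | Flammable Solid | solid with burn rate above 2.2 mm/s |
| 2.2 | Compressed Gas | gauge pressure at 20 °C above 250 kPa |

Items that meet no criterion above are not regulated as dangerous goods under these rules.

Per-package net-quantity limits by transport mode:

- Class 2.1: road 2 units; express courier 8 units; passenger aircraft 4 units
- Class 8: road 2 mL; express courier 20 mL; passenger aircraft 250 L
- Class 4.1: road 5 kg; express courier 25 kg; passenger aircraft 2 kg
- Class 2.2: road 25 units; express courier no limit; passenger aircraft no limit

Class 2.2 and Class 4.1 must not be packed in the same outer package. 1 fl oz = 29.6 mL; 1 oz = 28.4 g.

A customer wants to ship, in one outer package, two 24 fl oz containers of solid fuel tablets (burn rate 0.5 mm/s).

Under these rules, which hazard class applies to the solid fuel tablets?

Not regulated

burn rate 0.5 mm/s is not above 2.2 mm/s, so Class 4.1 does not apply.
No criterion is met, so the item is not regulated.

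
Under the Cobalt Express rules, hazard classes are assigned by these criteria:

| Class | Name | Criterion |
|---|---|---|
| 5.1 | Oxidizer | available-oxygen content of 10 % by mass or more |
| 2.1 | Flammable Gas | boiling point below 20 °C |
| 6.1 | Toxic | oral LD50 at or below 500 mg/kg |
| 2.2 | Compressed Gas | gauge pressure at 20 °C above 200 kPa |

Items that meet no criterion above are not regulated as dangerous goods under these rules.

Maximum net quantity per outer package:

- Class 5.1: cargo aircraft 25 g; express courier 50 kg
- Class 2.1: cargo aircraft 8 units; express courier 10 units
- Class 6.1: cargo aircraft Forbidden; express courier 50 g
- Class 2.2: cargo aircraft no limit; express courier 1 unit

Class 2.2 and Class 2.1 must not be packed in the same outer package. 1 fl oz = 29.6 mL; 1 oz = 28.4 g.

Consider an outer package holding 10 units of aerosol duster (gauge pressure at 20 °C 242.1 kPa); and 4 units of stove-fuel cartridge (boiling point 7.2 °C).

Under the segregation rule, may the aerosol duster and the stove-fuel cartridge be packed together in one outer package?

No

Gauge pressure at 20 °C 242.1 kPa meets the Class 2.2 criterion (Compressed Gas), so the aerosol duster is Class 2.2.
Stove-fuel cartridge: boiling point 7.2 °C < 20 °C → Class 2.1 (Flammable Gas).
Class 2.2 and Class 2.1 may not share an outer package.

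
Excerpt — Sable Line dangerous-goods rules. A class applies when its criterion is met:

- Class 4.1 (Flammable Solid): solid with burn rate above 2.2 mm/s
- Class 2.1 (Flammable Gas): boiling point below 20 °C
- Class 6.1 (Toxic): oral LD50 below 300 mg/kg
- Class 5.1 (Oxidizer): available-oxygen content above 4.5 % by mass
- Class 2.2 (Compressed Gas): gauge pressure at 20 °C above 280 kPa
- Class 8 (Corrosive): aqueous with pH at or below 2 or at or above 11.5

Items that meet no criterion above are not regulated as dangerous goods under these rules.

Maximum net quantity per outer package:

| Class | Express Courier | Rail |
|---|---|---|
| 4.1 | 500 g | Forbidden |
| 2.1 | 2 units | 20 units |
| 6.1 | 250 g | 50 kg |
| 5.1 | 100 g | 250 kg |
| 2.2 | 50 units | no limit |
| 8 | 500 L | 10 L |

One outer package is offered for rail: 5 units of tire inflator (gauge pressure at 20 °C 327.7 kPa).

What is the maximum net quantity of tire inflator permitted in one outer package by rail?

no limit

The tire inflator has gauge pressure at 20 °C 327.7 kPa, which is > 280 kPa, so it is Class 2.2 (Compressed Gas).
The rail limit for Class 2.2 is no limit.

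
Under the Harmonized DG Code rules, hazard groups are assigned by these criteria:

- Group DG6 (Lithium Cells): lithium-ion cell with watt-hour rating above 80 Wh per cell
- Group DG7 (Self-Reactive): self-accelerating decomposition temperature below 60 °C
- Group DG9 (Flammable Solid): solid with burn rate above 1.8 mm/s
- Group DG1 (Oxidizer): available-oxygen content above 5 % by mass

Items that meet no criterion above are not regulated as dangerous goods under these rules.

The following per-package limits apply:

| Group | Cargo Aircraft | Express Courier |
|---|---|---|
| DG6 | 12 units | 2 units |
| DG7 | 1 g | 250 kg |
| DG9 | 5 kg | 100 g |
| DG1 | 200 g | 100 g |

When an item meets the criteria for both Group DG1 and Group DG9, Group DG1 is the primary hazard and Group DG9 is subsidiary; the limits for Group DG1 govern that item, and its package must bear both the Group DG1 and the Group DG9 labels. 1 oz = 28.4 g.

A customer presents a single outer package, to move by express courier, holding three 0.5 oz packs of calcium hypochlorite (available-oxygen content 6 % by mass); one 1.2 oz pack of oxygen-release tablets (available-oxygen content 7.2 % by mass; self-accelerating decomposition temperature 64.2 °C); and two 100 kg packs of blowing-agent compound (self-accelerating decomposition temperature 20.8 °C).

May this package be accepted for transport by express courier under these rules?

Yes

Calcium hypochlorite: available-oxygen content 6 % by mass > 5 % by mass → Group DG1 (Oxidizer).
The oxygen-release tablets have available-oxygen content 7.2 % by mass, which is > 5 % by mass, so they are Group DG1 (Oxidizer).
The blowing-agent compound has self-accelerating decomposition temperature 20.8 °C, which is < 60 °C, so it is Group DG7 (Self-Reactive).
Group DG1 net quantity: (three 0.5 oz packs = 42.6 g) + (one 1.2 oz pack = 34.08 g) = 76.68 g.
That is within the Group DG1 express courier limit of 100 g.
Group DG7 quantity: two 100 kg packs = 200 kg.
200 kg ≤ 250 kg (express courier limit, Group DG7) — within limit.
Every hazard group is within its express courier limit and no segregation rule is violated.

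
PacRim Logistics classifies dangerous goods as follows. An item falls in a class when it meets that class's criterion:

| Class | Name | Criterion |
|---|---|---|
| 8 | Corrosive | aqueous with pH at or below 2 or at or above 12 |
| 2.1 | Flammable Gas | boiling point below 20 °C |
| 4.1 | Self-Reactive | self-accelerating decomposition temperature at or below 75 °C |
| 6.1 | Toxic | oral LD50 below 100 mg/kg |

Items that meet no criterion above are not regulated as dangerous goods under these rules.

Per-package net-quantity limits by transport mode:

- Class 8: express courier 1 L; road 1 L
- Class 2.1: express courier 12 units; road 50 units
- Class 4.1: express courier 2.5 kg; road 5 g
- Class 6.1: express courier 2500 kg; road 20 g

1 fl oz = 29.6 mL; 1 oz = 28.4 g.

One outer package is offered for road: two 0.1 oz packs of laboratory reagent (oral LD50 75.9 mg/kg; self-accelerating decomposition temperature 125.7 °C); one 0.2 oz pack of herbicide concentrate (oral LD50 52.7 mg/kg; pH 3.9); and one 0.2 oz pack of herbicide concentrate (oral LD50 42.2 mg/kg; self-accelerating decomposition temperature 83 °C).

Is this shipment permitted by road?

Yes

Laboratory reagent: oral LD50 75.9 mg/kg < 100 mg/kg → Class 6.1 (Toxic).
The herbicide concentrate has oral LD50 52.7 mg/kg, which is < 100 mg/kg, so it is Class 6.1 (Toxic).
Herbicide concentrate: oral LD50 42.2 mg/kg < 100 mg/kg → Class 6.1 (Toxic).
Total Class 6.1: (two 0.1 oz packs = 5.68 g) + (one 0.2 oz pack = 5.68 g) + (one 0.2 oz pack = 5.68 g) = 17.04 g.
17.04 g is within the road limit of 20 g for Class 6.1.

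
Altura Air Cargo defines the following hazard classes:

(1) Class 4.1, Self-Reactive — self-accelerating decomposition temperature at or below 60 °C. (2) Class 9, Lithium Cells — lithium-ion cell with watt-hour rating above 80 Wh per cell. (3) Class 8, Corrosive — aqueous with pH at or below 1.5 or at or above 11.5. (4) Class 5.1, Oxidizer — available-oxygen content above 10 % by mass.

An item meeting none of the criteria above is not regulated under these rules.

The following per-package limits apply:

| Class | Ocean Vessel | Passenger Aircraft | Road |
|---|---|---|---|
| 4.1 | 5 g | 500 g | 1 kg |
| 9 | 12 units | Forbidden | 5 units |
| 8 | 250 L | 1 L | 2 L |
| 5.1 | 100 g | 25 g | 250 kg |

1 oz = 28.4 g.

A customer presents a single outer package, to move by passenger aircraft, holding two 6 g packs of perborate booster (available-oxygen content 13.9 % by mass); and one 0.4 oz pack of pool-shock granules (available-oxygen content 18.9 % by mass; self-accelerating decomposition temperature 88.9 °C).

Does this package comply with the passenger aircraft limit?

Yes

Available-oxygen content 13.9 % by mass meets the Class 5.1 criterion (Oxidizer), so the perborate booster is Class 5.1.
Available-oxygen content 18.9 % by mass meets the Class 5.1 criterion (Oxidizer), so the pool-shock granules are Class 5.1.
Class 5.1 net quantity: (two 6 g packs = 12 g) + (one 0.4 oz pack = 11.36 g) = 23.36 g.
23.36 g ≤ 25 g (passenger aircraft limit, Class 5.1) — within limit.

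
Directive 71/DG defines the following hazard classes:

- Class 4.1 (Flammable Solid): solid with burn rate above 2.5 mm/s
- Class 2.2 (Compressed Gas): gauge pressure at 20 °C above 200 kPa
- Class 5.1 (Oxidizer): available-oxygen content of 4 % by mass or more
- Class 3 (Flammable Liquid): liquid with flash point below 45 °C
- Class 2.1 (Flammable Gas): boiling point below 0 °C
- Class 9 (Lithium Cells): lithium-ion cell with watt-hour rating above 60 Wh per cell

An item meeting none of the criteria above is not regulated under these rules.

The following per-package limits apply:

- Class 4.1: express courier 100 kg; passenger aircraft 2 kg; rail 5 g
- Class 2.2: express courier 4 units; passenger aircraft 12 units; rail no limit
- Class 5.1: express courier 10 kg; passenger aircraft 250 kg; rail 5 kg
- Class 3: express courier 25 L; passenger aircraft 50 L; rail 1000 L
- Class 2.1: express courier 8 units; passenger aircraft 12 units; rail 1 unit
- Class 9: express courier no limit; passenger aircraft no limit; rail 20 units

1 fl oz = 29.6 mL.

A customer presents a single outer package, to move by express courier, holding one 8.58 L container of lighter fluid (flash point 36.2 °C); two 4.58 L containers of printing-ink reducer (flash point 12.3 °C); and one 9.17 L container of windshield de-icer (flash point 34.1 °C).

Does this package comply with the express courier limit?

No

Flash point 36.2 °C meets the Class 3 criterion (Flammable Liquid), so the lighter fluid is Class 3.
With flash point 12.3 °C (< 45 °C), the printing-ink reducer falls in Class 3.
The windshield de-icer has flash point 34.1 °C, which is < 45 °C, so it is Class 3 (Flammable Liquid).
Total Class 3: 8.58 L + (two 4.58 L containers = 9.16 L) + 9.17 L = 26.91 L.
26.91 L exceeds the express courier limit of 25 L for Class 3.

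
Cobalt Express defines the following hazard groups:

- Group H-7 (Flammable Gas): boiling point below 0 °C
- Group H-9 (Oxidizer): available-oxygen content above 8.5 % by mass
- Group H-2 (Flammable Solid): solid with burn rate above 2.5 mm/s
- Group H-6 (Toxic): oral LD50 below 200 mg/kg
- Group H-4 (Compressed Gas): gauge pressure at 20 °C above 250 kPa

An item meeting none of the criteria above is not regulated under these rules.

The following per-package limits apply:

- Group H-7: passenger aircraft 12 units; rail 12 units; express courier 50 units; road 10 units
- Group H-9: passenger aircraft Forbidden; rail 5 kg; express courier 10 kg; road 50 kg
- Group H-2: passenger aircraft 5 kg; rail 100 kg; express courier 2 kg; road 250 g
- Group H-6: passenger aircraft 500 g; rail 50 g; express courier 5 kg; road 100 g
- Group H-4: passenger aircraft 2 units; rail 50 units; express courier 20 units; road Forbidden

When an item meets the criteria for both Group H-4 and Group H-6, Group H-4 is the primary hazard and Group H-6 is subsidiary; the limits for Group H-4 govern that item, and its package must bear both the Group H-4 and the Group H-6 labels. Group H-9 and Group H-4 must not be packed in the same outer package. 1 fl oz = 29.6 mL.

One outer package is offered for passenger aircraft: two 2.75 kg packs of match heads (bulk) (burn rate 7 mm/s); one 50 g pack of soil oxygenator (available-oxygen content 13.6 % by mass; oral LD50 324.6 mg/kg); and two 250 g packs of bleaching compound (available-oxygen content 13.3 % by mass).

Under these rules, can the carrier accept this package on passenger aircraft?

The match heads (bulk) have burn rate 7 mm/s, which is > 2.5 mm/s, so they are Group H-2 (Flammable Solid).
With available-oxygen content 13.6 % by mass (> 8.5 % by mass), the soil oxygenator falls in Group H-9.
With available-oxygen content 13.3 % by mass (> 8.5 % by mass), the bleaching compound falls in Group H-9.
Group H-9 net quantity: 50 g + (two 250 g packs = 500 g) = 550 g.
Group H-9 is Forbidden by passenger aircraft.
Group H-2 quantity: two 2.75 kg packs = 5.5 kg.
That exceeds the Group H-2 passenger aircraft limit of 5 kg.
The segregation rule (Group H-9 with Group H-4) does not apply to Group H-9 with Group H-2.

No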